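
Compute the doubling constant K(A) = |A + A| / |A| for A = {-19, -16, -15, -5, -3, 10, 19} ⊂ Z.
K = |A + A| / |A| = 27/7

Enumerate A + A = {a + b : a, b ∈ A}. With |A| = 7, there are |A|^2 = 49 ordered sum pairs; collecting distinct values, A + A = {-38, -35, -34, -32, -31, -30, -24, -22, -21, -20, -19, -18, -10, -9, -8, -6, -5, 0, 3, 4, 5, 7, 14, 16, 20, 29, 38}, so |A + A| = 27. Thus K = 27/7. For comparison, the minimum possible |A + A| over all 7-element sets is 2·7 − 1 = 13 (so min K = 13/7), attained only by arithmetic progressions.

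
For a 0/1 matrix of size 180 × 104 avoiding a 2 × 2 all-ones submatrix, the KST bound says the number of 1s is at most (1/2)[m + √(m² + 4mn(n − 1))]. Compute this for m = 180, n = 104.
z(180, 104; 2, 2) ≤ (1/2)[180 + √(180² + 4·180·104·103)] = (1/2)[180 + √7745040] = 1481.4956

Kővári–Sós–Turán: let r_1, ..., r_180 be the row sums and z = Σ r_i the total number of 1s. Each pair of columns can share at most one row with both entries 1 (else a 2×2 all-ones block appears), so Σ_i C(r_i, 2) ≤ C(104, 2) = 5356. By convexity Σ_i C(r_i, 2) ≥ 180·C(z/180, 2) = z(z − 180)/(2·180), giving z² − 180z − 180·104·103 ≤ 0 and hence z ≤ (1/2)[180 + √(32400 + 4·1928160)] = (1/2)[180 + √7745040] ≈ (1/2)(180 + 2782.9912) = 1481.4956.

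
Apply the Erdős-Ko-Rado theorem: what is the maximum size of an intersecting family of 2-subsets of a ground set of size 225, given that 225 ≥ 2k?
max |F| = C(224, 1) = 224

The Erdős-Ko-Rado theorem states: for n ≥ 2k, an intersecting family of k-subsets of an n-element set has size at most C(n − 1, k − 1), with equality for 'star' families {A ⊆ [n] : |A| = k, i ∈ A} (fix an element i). For n = 225, k = 2: C(224, 1) = 224.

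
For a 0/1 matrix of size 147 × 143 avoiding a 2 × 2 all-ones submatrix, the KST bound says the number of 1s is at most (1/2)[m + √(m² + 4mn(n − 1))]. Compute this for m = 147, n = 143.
z(147, 143; 2, 2) ≤ (1/2)[147 + √(147² + 4·147·143·142)] = (1/2)[147 + √11961537] = 1802.7728

Kővári–Sós–Turán: let r_1, ..., r_147 be the row sums and z = Σ r_i the total number of 1s. Each pair of columns can share at most one row with both entries 1 (else a 2×2 all-ones block appears), so Σ_i C(r_i, 2) ≤ C(143, 2) = 10153. By convexity Σ_i C(r_i, 2) ≥ 147·C(z/147, 2) = z(z − 147)/(2·147), giving z² − 147z − 147·143·142 ≤ 0 and hence z ≤ (1/2)[147 + √(21609 + 4·2984982)] = (1/2)[147 + √11961537] ≈ (1/2)(147 + 3458.5455) = 1802.7728.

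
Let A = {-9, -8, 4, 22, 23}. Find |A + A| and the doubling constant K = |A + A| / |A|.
K = |A + A| / |A| = 14/5

Enumerate A + A = {a + b : a, b ∈ A}. With |A| = 5, there are |A|^2 = 25 ordered sum pairs; collecting distinct values, A + A = {-18, -17, -16, -5, -4, 8, 13, 14, 15, 26, 27, 44, 45, 46}, so |A + A| = 14. Thus K = 14/5. For comparison, the minimum possible |A + A| over all 5-element sets is 2·5 − 1 = 9 (so min K = 9/5), attained only by arithmetic progressions.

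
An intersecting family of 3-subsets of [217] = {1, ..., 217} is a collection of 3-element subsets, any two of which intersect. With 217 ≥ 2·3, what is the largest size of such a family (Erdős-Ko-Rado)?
max |F| = C(216, 2) = 23220

The Erdős-Ko-Rado theorem states: for n ≥ 2k, an intersecting family of k-subsets of an n-element set has size at most C(n − 1, k − 1), with equality for 'star' families {A ⊆ [n] : |A| = k, i ∈ A} (fix an element i). For n = 217, k = 3: C(216, 2) = 23220.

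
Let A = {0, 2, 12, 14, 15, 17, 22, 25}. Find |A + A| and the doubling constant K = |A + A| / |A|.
K = |A + A| / |A| = 28/8 = 7/2

Enumerate A + A = {a + b : a, b ∈ A}. With |A| = 8, there are |A|^2 = 64 ordered sum pairs; collecting distinct values, A + A = {0, 2, 4, 12, 14, 15, 16, 17, 19, 22, 24, 25, 26, 27, 28, 29, 30, 31, 32, 34, 36, 37, 39, 40, 42, 44, 47, 50}, so |A + A| = 28. Thus K = 28/8 = 7/2. For comparison, the minimum possible |A + A| over all 8-element sets is 2·8 − 1 = 15 (so min K = 15/8), attained only by arithmetic progressions.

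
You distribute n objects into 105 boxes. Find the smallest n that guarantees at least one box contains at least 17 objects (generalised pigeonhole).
n = (17 − 1)·105 + 1 = 1681

By the generalised pigeonhole principle, to guarantee some box contains ≥ r objects we need more than (r − 1) · k objects total. Threshold: n = (r − 1) · k + 1. With r = 17 and k = 105: n = 16 · 105 + 1 = 1680 + 1 = 1681. For n = 1680 = 16 · 105, we can put exactly 16 objects in every box, avoiding 17 in any single one — so 1681 is tight.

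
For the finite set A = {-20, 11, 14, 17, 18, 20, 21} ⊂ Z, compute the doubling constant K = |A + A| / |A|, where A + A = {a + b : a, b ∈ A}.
K = |A + A| / |A| = 22/7

Enumerate A + A = {a + b : a, b ∈ A}. With |A| = 7, there are |A|^2 = 49 ordered sum pairs; collecting distinct values, A + A = {-40, -9, -6, -3, -2, 0, 1, 22, 25, 28, 29, 31, 32, 34, 35, 36, 37, 38, 39, 40, 41, 42}, so |A + A| = 22. Thus K = 22/7. For comparison, the minimum possible |A + A| over all 7-element sets is 2·7 − 1 = 13 (so min K = 13/7), attained only by arithmetic progressions.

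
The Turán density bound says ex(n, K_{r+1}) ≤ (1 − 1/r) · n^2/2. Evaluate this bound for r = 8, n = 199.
Turán density bound = (7/8) · 199^2/2 = 277207/16 ≈ 17325.4375

Turán's theorem: ex(n, K_{r+1}) is achieved by the complete r-partite Turán graph T(n, r) with parts as balanced as possible, and is at most (1 − 1/r) · n^2/2. For r = 8, n = 199: the density bound is (7/8) · 39601/2 = 277207/16 ≈ 17325.4375. The integer-valued extremum is e(T(199, 8)) = 17325, which is strictly less than the density bound 277207/16 since 8 ∤ 199 (the parts of T(199, 8) cannot all be equal).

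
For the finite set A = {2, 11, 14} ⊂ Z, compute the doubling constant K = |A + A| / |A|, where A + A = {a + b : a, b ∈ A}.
K = |A + A| / |A| = 6/3 = 2

Enumerate A + A = {a + b : a, b ∈ A}. With |A| = 3, there are |A|^2 = 9 ordered sum pairs; collecting distinct values, A + A = {4, 13, 16, 22, 25, 28}, so |A + A| = 6. Thus K = 6/3 = 2. For comparison, the minimum possible |A + A| over all 3-element sets is 2·3 − 1 = 5 (so min K = 5/3), attained only by arithmetic progressions.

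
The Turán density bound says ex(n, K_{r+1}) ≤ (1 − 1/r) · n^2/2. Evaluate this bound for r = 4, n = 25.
Turán density bound = (3/4) · 25^2/2 = 1875/8 ≈ 234.375

Turán's theorem: ex(n, K_{r+1}) is achieved by the complete r-partite Turán graph T(n, r) with parts as balanced as possible, and is at most (1 − 1/r) · n^2/2. For r = 4, n = 25: the density bound is (3/4) · 625/2 = 1875/8 ≈ 234.375. The integer-valued extremum is e(T(25, 4)) = 234, which is strictly less than the density bound 1875/8 since 4 ∤ 25 (the parts of T(25, 4) cannot all be equal).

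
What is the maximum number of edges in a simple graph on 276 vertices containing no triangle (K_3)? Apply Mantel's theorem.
ex(276, K_3) = ⌊276^2/4⌋ = 19044

Mantel (1907): a triangle-free graph on n vertices has at most ⌊n^2/4⌋ edges, with equality for the complete bipartite graph K_{⌊n/2⌋, ⌈n/2⌉}. For n = 276: ⌊276^2/4⌋ = ⌊76176/4⌋ = 19044. The extremal graph is K_{138, 138}, which has 138·138 = 19044 edges.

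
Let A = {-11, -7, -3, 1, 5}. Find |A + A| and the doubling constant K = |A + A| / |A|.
K = |A + A| / |A| = 9/5

Enumerate A + A = {a + b : a, b ∈ A}. With |A| = 5, there are |A|^2 = 25 ordered sum pairs; collecting distinct values, A + A = {-22, -18, -14, -10, -6, -2, 2, 6, 10}, so |A + A| = 9. Thus K = 9/5. Here |A + A| = 2|A| − 1 = 9, the minimum possible — so K = 9/5 is minimal, which holds iff A is an arithmetic progression.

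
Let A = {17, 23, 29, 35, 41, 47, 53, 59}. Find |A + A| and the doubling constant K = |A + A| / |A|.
K = |A + A| / |A| = 15/8

Enumerate A + A = {a + b : a, b ∈ A}. With |A| = 8, there are |A|^2 = 64 ordered sum pairs; collecting distinct values, A + A = {34, 40, 46, 52, 58, 64, 70, 76, 82, 88, 94, 100, 106, 112, 118}, so |A + A| = 15. Thus K = 15/8. Here |A + A| = 2|A| − 1 = 15, the minimum possible — so K = 15/8 is minimal, which holds iff A is an arithmetic progression.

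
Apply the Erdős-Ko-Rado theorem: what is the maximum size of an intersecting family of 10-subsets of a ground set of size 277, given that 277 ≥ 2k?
max |F| = C(276, 9) = 22448172241723800

The Erdős-Ko-Rado theorem states: for n ≥ 2k, an intersecting family of k-subsets of an n-element set has size at most C(n − 1, k − 1), with equality for 'star' families {A ⊆ [n] : |A| = k, i ∈ A} (fix an element i). For n = 277, k = 10: C(276, 9) = 22448172241723800.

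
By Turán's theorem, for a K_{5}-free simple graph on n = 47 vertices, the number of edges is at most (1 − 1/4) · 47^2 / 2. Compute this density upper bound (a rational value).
Turán density bound = (3/4) · 47^2/2 = 6627/8 ≈ 828.375

Turán's theorem: ex(n, K_{r+1}) is achieved by the complete r-partite Turán graph T(n, r) with parts as balanced as possible, and is at most (1 − 1/r) · n^2/2. For r = 4, n = 47: the density bound is (3/4) · 2209/2 = 6627/8 ≈ 828.375. The integer-valued extremum is e(T(47, 4)) = 828, which is strictly less than the density bound 6627/8 since 4 ∤ 47 (the parts of T(47, 4) cannot all be equal).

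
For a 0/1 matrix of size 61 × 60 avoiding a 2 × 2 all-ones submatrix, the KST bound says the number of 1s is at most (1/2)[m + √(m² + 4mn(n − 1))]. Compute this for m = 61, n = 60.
z(61, 60; 2, 2) ≤ (1/2)[61 + √(61² + 4·61·60·59)] = (1/2)[61 + √867481] = 496.1933

Kővári–Sós–Turán: let r_1, ..., r_61 be the row sums and z = Σ r_i the total number of 1s. Each pair of columns can share at most one row with both entries 1 (else a 2×2 all-ones block appears), so Σ_i C(r_i, 2) ≤ C(60, 2) = 1770. By convexity Σ_i C(r_i, 2) ≥ 61·C(z/61, 2) = z(z − 61)/(2·61), giving z² − 61z − 61·60·59 ≤ 0 and hence z ≤ (1/2)[61 + √(3721 + 4·215940)] = (1/2)[61 + √867481] ≈ (1/2)(61 + 931.3866) = 496.1933.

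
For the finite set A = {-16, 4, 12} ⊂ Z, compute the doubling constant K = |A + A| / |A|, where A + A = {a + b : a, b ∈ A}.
K = |A + A| / |A| = 6/3 = 2

Enumerate A + A = {a + b : a, b ∈ A}. With |A| = 3, there are |A|^2 = 9 ordered sum pairs; collecting distinct values, A + A = {-32, -12, -4, 8, 16, 24}, so |A + A| = 6. Thus K = 6/3 = 2. For comparison, the minimum possible |A + A| over all 3-element sets is 2·3 − 1 = 5 (so min K = 5/3), attained only by arithmetic progressions.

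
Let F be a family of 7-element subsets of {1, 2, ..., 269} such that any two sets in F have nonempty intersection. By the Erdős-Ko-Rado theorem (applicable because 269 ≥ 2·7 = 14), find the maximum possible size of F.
max |F| = C(268, 6) = 486408039964

Erdős-Ko-Rado (1961): when n ≥ 2k, max |F| = C(n−1, k−1). The bound is attained by the star {A : i ∈ A} for any fixed i ∈ [n]. Here C(269−1, 7−1) = C(268, 6) = 486408039964.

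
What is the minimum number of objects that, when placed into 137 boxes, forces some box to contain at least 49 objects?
n = (49 − 1)·137 + 1 = 6577

By the generalised pigeonhole principle, to guarantee some box contains ≥ r objects we need more than (r − 1) · k objects total. Threshold: n = (r − 1) · k + 1. With r = 49 and k = 137: n = 48 · 137 + 1 = 6576 + 1 = 6577. For n = 6576 = 48 · 137, we can put exactly 48 objects in every box, avoiding 49 in any single one — so 6577 is tight.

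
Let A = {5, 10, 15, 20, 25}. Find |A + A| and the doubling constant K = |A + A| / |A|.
K = |A + A| / |A| = 9/5

Enumerate A + A = {a + b : a, b ∈ A}. With |A| = 5, there are |A|^2 = 25 ordered sum pairs; collecting distinct values, A + A = {10, 15, 20, 25, 30, 35, 40, 45, 50}, so |A + A| = 9. Thus K = 9/5. Here |A + A| = 2|A| − 1 = 9, the minimum possible — so K = 9/5 is minimal, which holds iff A is an arithmetic progression.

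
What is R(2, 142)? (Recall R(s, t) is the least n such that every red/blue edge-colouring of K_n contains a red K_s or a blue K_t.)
R(2, 142) = 142

R(2, k) = k for all k ≥ 2: in a 2-colouring of K_k, either some edge is red (a red K_2) or all edges are blue (a blue K_k). And K_{141} coloured all-blue has no blue K_142, so R(2, 142) > 141. Hence R(2, 142) = 142.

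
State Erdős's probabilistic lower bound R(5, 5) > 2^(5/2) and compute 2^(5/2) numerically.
2^(5/2) = 5.6569; so R(5, 5) > 5.6569

Colour each edge of K_n uniformly at random with red/blue. The expected number of monochromatic K_5 is C(n, 5) · 2 · 2^(−C(5,2)). If C(n, 5) · 2^(1 − C(5,2)) < 1, then with positive probability no monochromatic K_5 exists, so R(5, 5) > n. The standard estimate C(n, 5) ≤ n^5/5! shows this inequality holds whenever n ≤ 2^(5/2) (since 5! · 2^(C(5,2) − 1) > 2^(5^2/2) ≥ n^5). Hence R(5, 5) > 2^(5/2) = 5.6569.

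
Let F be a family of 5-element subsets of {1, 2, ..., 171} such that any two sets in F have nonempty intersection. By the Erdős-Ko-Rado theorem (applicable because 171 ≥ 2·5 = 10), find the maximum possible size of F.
max |F| = C(170, 4) = 33585370

Erdős-Ko-Rado (1961): when n ≥ 2k, max |F| = C(n−1, k−1). The bound is attained by the star {A : i ∈ A} for any fixed i ∈ [n]. Here C(171−1, 5−1) = C(170, 4) = 33585370.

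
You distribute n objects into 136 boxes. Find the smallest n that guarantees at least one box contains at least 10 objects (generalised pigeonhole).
n = (10 − 1)·136 + 1 = 1225

By the generalised pigeonhole principle, to guarantee some box contains ≥ r objects we need more than (r − 1) · k objects total. Threshold: n = (r − 1) · k + 1. With r = 10 and k = 136: n = 9 · 136 + 1 = 1224 + 1 = 1225. For n = 1224 = 9 · 136, we can put exactly 9 objects in every box, avoiding 10 in any single one — so 1225 is tight.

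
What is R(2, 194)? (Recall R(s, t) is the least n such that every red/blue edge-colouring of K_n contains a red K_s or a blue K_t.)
R(2, 194) = 194

R(2, k) = k for all k ≥ 2: in a 2-colouring of K_k, either some edge is red (a red K_2) or all edges are blue (a blue K_k). And K_{193} coloured all-blue has no blue K_194, so R(2, 194) > 193. Hence R(2, 194) = 194.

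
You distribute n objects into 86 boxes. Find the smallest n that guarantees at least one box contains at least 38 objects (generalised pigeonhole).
n = (38 − 1)·86 + 1 = 3183

By the generalised pigeonhole principle, to guarantee some box contains ≥ r objects we need more than (r − 1) · k objects total. Threshold: n = (r − 1) · k + 1. With r = 38 and k = 86: n = 37 · 86 + 1 = 3182 + 1 = 3183. For n = 3182 = 37 · 86, we can put exactly 37 objects in every box, avoiding 38 in any single one — so 3183 is tight.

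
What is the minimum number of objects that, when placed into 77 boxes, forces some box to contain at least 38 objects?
n = (38 − 1)·77 + 1 = 2850

By the generalised pigeonhole principle, to guarantee some box contains ≥ r objects we need more than (r − 1) · k objects total. Threshold: n = (r − 1) · k + 1. With r = 38 and k = 77: n = 37 · 77 + 1 = 2849 + 1 = 2850. For n = 2849 = 37 · 77, we can put exactly 37 objects in every box, avoiding 38 in any single one — so 2850 is tight.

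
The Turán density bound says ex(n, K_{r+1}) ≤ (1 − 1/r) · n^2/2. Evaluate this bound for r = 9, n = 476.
Turán density bound = (8/9) · 476^2/2 = 906304/9 ≈ 100700.4444

Turán's theorem: ex(n, K_{r+1}) is achieved by the complete r-partite Turán graph T(n, r) with parts as balanced as possible, and is at most (1 − 1/r) · n^2/2. For r = 9, n = 476: the density bound is (8/9) · 226576/2 = 906304/9 ≈ 100700.4444. The integer-valued extremum is e(T(476, 9)) = 100700, which is strictly less than the density bound 906304/9 since 9 ∤ 476 (the parts of T(476, 9) cannot all be equal).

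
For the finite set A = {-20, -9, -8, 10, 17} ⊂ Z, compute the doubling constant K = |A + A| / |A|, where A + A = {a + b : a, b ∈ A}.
K = |A + A| / |A| = 15/5 = 3

Enumerate A + A = {a + b : a, b ∈ A}. With |A| = 5, there are |A|^2 = 25 ordered sum pairs; collecting distinct values, A + A = {-40, -29, -28, -18, -17, -16, -10, -3, 1, 2, 8, 9, 20, 27, 34}, so |A + A| = 15. Thus K = 15/5 = 3. For comparison, the minimum possible |A + A| over all 5-element sets is 2·5 − 1 = 9 (so min K = 9/5), attained only by arithmetic progressions.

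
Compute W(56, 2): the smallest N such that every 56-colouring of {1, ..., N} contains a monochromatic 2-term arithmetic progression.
W(56, 2) = 56 + 1 = 57

A 2-term AP is any pair of integers, so a monochromatic 2-AP exists iff some colour is used at least twice. With 56 colours, the colouring i ↦ i on {1, ..., 56} uses each colour once, avoiding any monochromatic pair, so W(56, 2) > 56. For {1, ..., 57}, pigeonhole forces two integers of the same colour, which form a monochromatic 2-AP. Hence W(56, 2) = 57.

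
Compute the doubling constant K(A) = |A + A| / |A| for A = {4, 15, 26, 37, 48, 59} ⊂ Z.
K = |A + A| / |A| = 11/6

Enumerate A + A = {a + b : a, b ∈ A}. With |A| = 6, there are |A|^2 = 36 ordered sum pairs; collecting distinct values, A + A = {8, 19, 30, 41, 52, 63, 74, 85, 96, 107, 118}, so |A + A| = 11. Thus K = 11/6. Here |A + A| = 2|A| − 1 = 11, the minimum possible — so K = 11/6 is minimal, which holds iff A is an arithmetic progression.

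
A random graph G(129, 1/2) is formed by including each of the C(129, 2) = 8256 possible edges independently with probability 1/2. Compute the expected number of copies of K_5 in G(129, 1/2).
E[# K_5] = C(129, 5) · (1/2)^C(5, 2) = 275234400 / 2^10 = 8601075/32 = 268783.59375

For each 5-subset S of vertices (there are C(129, 5) = 275234400 such S), let X_S = 1 if S induces a K_5 (all C(5, 2) = 10 edges present). Then P(X_S = 1) = (1/2)^10 = 1/1024. By linearity of expectation, E[# K_5] = C(129, 5) · (1/2)^10 = 275234400 / 1024 = 8601075/32 = 268783.59375.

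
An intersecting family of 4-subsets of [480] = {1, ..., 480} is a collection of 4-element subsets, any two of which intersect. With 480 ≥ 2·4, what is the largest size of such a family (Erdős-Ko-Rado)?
max |F| = C(479, 3) = 18202479

Erdős-Ko-Rado (1961): when n ≥ 2k, max |F| = C(n−1, k−1). The bound is attained by the star {A : i ∈ A} for any fixed i ∈ [n]. Here C(480−1, 4−1) = C(479, 3) = 18202479.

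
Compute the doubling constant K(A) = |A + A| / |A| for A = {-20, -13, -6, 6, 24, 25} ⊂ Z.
K = |A + A| / |A| = 19/6

Enumerate A + A = {a + b : a, b ∈ A}. With |A| = 6, there are |A|^2 = 36 ordered sum pairs; collecting distinct values, A + A = {-40, -33, -26, -19, -14, -12, -7, 0, 4, 5, 11, 12, 18, 19, 30, 31, 48, 49, 50}, so |A + A| = 19. Thus K = 19/6. For comparison, the minimum possible |A + A| over all 6-element sets is 2·6 − 1 = 11 (so min K = 11/6), attained only by arithmetic progressions.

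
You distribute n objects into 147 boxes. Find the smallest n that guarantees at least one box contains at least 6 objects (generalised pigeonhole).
n = (6 − 1)·147 + 1 = 736

By the generalised pigeonhole principle, to guarantee some box contains ≥ r objects we need more than (r − 1) · k objects total. Threshold: n = (r − 1) · k + 1. With r = 6 and k = 147: n = 5 · 147 + 1 = 735 + 1 = 736. For n = 735 = 5 · 147, we can put exactly 5 objects in every box, avoiding 6 in any single one — so 736 is tight.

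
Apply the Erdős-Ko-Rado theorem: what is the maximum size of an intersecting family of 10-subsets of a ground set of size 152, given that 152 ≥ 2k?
max |F| = C(151, 9) = 88204324758550

The Erdős-Ko-Rado theorem states: for n ≥ 2k, an intersecting family of k-subsets of an n-element set has size at most C(n − 1, k − 1), with equality for 'star' families {A ⊆ [n] : |A| = k, i ∈ A} (fix an element i). For n = 152, k = 10: C(151, 9) = 88204324758550.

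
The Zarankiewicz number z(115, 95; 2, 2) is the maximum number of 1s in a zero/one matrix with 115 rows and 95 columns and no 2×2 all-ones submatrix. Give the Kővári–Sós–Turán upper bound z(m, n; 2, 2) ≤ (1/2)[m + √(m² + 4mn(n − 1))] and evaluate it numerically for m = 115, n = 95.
z(115, 95; 2, 2) ≤ (1/2)[115 + √(115² + 4·115·95·94)] = (1/2)[115 + √4121025] = 1072.5154

Kővári–Sós–Turán: let r_1, ..., r_115 be the row sums and z = Σ r_i the total number of 1s. Each pair of columns can share at most one row with both entries 1 (else a 2×2 all-ones block appears), so Σ_i C(r_i, 2) ≤ C(95, 2) = 4465. By convexity Σ_i C(r_i, 2) ≥ 115·C(z/115, 2) = z(z − 115)/(2·115), giving z² − 115z − 115·95·94 ≤ 0 and hence z ≤ (1/2)[115 + √(13225 + 4·1026950)] = (1/2)[115 + √4121025] ≈ (1/2)(115 + 2030.0308) = 1072.5154.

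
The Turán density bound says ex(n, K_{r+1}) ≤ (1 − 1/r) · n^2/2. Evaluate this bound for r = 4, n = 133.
Turán density bound = (3/4) · 133^2/2 = 53067/8 ≈ 6633.375

Turán's theorem: ex(n, K_{r+1}) is achieved by the complete r-partite Turán graph T(n, r) with parts as balanced as possible, and is at most (1 − 1/r) · n^2/2. For r = 4, n = 133: the density bound is (3/4) · 17689/2 = 53067/8 ≈ 6633.375. The integer-valued extremum is e(T(133, 4)) = 6633, which is strictly less than the density bound 53067/8 since 4 ∤ 133 (the parts of T(133, 4) cannot all be equal).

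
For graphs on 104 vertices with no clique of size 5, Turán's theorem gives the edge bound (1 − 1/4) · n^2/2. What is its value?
Turán density bound = (3/4) · 104^2/2 = 4056

Turán's theorem: ex(n, K_{r+1}) is achieved by the complete r-partite Turán graph T(n, r) with parts as balanced as possible, and is at most (1 − 1/r) · n^2/2. For r = 4, n = 104: the density bound is (3/4) · 10816/2 = 4056. Since 4 ∣ 104, the Turán graph T(104, 4) has parts of equal size 26, and its edge count e(T(104, 4)) = 4056 attains the density bound exactly.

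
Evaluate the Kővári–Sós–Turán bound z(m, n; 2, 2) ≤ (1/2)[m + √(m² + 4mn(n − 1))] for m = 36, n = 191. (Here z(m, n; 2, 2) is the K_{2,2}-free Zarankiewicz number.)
z(36, 191; 2, 2) ≤ (1/2)[36 + √(36² + 4·36·191·190)] = (1/2)[36 + √5227056] = 1161.1378

Kővári–Sós–Turán: let r_1, ..., r_36 be the row sums and z = Σ r_i the total number of 1s. Each pair of columns can share at most one row with both entries 1 (else a 2×2 all-ones block appears), so Σ_i C(r_i, 2) ≤ C(191, 2) = 18145. By convexity Σ_i C(r_i, 2) ≥ 36·C(z/36, 2) = z(z − 36)/(2·36), giving z² − 36z − 36·191·190 ≤ 0 and hence z ≤ (1/2)[36 + √(1296 + 4·1306440)] = (1/2)[36 + √5227056] ≈ (1/2)(36 + 2286.2756) = 1161.1378.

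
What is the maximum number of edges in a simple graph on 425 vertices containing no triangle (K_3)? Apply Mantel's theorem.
ex(425, K_3) = ⌊425^2/4⌋ = 45156

Mantel (1907): a triangle-free graph on n vertices has at most ⌊n^2/4⌋ edges, with equality for the complete bipartite graph K_{⌊n/2⌋, ⌈n/2⌉}. For n = 425: ⌊425^2/4⌋ = ⌊180625/4⌋ = 45156. The extremal graph is K_{212, 213}, which has 212·213 = 45156 edges.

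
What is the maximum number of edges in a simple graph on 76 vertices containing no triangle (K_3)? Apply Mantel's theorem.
ex(76, K_3) = ⌊76^2/4⌋ = 1444

Mantel (1907): a triangle-free graph on n vertices has at most ⌊n^2/4⌋ edges, with equality for the complete bipartite graph K_{⌊n/2⌋, ⌈n/2⌉}. For n = 76: ⌊76^2/4⌋ = ⌊5776/4⌋ = 1444. The extremal graph is K_{38, 38}, which has 38·38 = 1444 edges.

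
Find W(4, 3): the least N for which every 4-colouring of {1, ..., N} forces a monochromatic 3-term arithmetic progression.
W(4, 3) = 76

W(4, 3) = 76. The lower bound W(4, 3) > 75 comes from an explicit good 4-colouring of [1, 75]; the upper bound W(4, 3) ≤ 76 was verified by exhaustive search over 4-colourings of [1, 76].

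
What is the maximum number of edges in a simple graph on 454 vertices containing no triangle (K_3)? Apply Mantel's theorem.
ex(454, K_3) = ⌊454^2/4⌋ = 51529

Mantel (1907): a triangle-free graph on n vertices has at most ⌊n^2/4⌋ edges, with equality for the complete bipartite graph K_{⌊n/2⌋, ⌈n/2⌉}. For n = 454: ⌊454^2/4⌋ = ⌊206116/4⌋ = 51529. The extremal graph is K_{227, 227}, which has 227·227 = 51529 edges.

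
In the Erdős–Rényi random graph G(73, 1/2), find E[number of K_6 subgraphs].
E[# K_6] = C(73, 6) · (1/2)^C(6, 2) = 170230452 / 2^15 = 42557613/8192 ≈ 5195.021118

For each 6-subset S of vertices (there are C(73, 6) = 170230452 such S), let X_S = 1 if S induces a K_6 (all C(6, 2) = 15 edges present). Then P(X_S = 1) = (1/2)^15 = 1/32768. By linearity of expectation, E[# K_6] = C(73, 6) · (1/2)^15 = 170230452 / 32768 = 42557613/8192 ≈ 5195.021118.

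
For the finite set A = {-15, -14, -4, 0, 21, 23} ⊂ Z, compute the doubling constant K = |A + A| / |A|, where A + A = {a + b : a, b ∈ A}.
K = |A + A| / |A| = 21/6 = 7/2

Enumerate A + A = {a + b : a, b ∈ A}. With |A| = 6, there are |A|^2 = 36 ordered sum pairs; collecting distinct values, A + A = {-30, -29, -28, -19, -18, -15, -14, -8, -4, 0, 6, 7, 8, 9, 17, 19, 21, 23, 42, 44, 46}, so |A + A| = 21. Thus K = 21/6 = 7/2. For comparison, the minimum possible |A + A| over all 6-element sets is 2·6 − 1 = 11 (so min K = 11/6), attained only by arithmetic progressions.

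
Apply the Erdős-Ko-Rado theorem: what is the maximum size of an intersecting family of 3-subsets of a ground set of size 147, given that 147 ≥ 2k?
max |F| = C(146, 2) = 10585

The Erdős-Ko-Rado theorem states: for n ≥ 2k, an intersecting family of k-subsets of an n-element set has size at most C(n − 1, k − 1), with equality for 'star' families {A ⊆ [n] : |A| = k, i ∈ A} (fix an element i). For n = 147, k = 3: C(146, 2) = 10585.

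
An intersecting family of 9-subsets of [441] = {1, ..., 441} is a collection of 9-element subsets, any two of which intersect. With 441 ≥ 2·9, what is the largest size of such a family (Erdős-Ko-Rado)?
max |F| = C(440, 8) = 32681771773063435

The Erdős-Ko-Rado theorem states: for n ≥ 2k, an intersecting family of k-subsets of an n-element set has size at most C(n − 1, k − 1), with equality for 'star' families {A ⊆ [n] : |A| = k, i ∈ A} (fix an element i). For n = 441, k = 9: C(440, 8) = 32681771773063435.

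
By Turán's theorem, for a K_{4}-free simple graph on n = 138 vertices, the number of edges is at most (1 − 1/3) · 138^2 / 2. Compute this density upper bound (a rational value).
Turán density bound = (2/3) · 138^2/2 = 6348

Turán's theorem: ex(n, K_{r+1}) is achieved by the complete r-partite Turán graph T(n, r) with parts as balanced as possible, and is at most (1 − 1/r) · n^2/2. For r = 3, n = 138: the density bound is (2/3) · 19044/2 = 6348. Since 3 ∣ 138, the Turán graph T(138, 3) has parts of equal size 46, and its edge count e(T(138, 3)) = 6348 attains the density bound exactly.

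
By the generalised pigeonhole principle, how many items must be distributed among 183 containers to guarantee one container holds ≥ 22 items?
n = (22 − 1)·183 + 1 = 3844

By the generalised pigeonhole principle, to guarantee some box contains ≥ r objects we need more than (r − 1) · k objects total. Threshold: n = (r − 1) · k + 1. With r = 22 and k = 183: n = 21 · 183 + 1 = 3843 + 1 = 3844. For n = 3843 = 21 · 183, we can put exactly 21 objects in every box, avoiding 22 in any single one — so 3844 is tight.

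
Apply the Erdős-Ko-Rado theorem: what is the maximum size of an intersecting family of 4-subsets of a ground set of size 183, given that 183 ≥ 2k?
max |F| = C(182, 3) = 988260

The Erdős-Ko-Rado theorem states: for n ≥ 2k, an intersecting family of k-subsets of an n-element set has size at most C(n − 1, k − 1), with equality for 'star' families {A ⊆ [n] : |A| = k, i ∈ A} (fix an element i). For n = 183, k = 4: C(182, 3) = 988260.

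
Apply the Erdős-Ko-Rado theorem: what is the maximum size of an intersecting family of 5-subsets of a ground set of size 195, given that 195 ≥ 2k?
max |F| = C(194, 4) = 57211376

The Erdős-Ko-Rado theorem states: for n ≥ 2k, an intersecting family of k-subsets of an n-element set has size at most C(n − 1, k − 1), with equality for 'star' families {A ⊆ [n] : |A| = k, i ∈ A} (fix an element i). For n = 195, k = 5: C(194, 4) = 57211376.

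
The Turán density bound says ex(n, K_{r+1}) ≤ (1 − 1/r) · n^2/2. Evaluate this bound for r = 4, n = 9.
Turán density bound = (3/4) · 9^2/2 = 243/8 ≈ 30.375

Turán's theorem: ex(n, K_{r+1}) is achieved by the complete r-partite Turán graph T(n, r) with parts as balanced as possible, and is at most (1 − 1/r) · n^2/2. For r = 4, n = 9: the density bound is (3/4) · 81/2 = 243/8 ≈ 30.375. The integer-valued extremum is e(T(9, 4)) = 30, which is strictly less than the density bound 243/8 since 4 ∤ 9 (the parts of T(9, 4) cannot all be equal).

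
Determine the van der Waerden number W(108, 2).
W(108, 2) = 108 + 1 = 109

A 2-term AP is any pair of integers, so a monochromatic 2-AP exists iff some colour is used at least twice. With 108 colours, the colouring i ↦ i on {1, ..., 108} uses each colour once, avoiding any monochromatic pair, so W(108, 2) > 108. For {1, ..., 109}, pigeonhole forces two integers of the same colour, which form a monochromatic 2-AP. Hence W(108, 2) = 109.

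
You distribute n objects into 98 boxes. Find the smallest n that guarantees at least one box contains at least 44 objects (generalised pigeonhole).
n = (44 − 1)·98 + 1 = 4215

By the generalised pigeonhole principle, to guarantee some box contains ≥ r objects we need more than (r − 1) · k objects total. Threshold: n = (r − 1) · k + 1. With r = 44 and k = 98: n = 43 · 98 + 1 = 4214 + 1 = 4215. For n = 4214 = 43 · 98, we can put exactly 43 objects in every box, avoiding 44 in any single one — so 4215 is tight.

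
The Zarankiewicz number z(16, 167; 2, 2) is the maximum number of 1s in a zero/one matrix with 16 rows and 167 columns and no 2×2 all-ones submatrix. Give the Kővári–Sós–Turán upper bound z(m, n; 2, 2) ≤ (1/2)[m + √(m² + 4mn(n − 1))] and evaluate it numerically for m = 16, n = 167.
z(16, 167; 2, 2) ≤ (1/2)[16 + √(16² + 4·16·167·166)] = (1/2)[16 + √1774464] = 674.045

Kővári–Sós–Turán: let r_1, ..., r_16 be the row sums and z = Σ r_i the total number of 1s. Each pair of columns can share at most one row with both entries 1 (else a 2×2 all-ones block appears), so Σ_i C(r_i, 2) ≤ C(167, 2) = 13861. By convexity Σ_i C(r_i, 2) ≥ 16·C(z/16, 2) = z(z − 16)/(2·16), giving z² − 16z − 16·167·166 ≤ 0 and hence z ≤ (1/2)[16 + √(256 + 4·443552)] = (1/2)[16 + √1774464] ≈ (1/2)(16 + 1332.0901) = 674.045.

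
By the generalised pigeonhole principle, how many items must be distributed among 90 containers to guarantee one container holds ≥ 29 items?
n = (29 − 1)·90 + 1 = 2521

By the generalised pigeonhole principle, to guarantee some box contains ≥ r objects we need more than (r − 1) · k objects total. Threshold: n = (r − 1) · k + 1. With r = 29 and k = 90: n = 28 · 90 + 1 = 2520 + 1 = 2521. For n = 2520 = 28 · 90, we can put exactly 28 objects in every box, avoiding 29 in any single one — so 2521 is tight.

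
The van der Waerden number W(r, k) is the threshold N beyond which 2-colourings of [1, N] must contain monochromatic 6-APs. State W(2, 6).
W(2, 6) = 1132

W(2, 6) = 1132. The lower bound W(2, 6) > 1131 comes from an explicit good 2-colouring of [1, 1131]; the upper bound W(2, 6) ≤ 1132 was verified by exhaustive search over 2-colourings of [1, 1132].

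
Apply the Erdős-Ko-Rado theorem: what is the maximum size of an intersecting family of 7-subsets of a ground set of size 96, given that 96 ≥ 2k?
max |F| = C(95, 6) = 869107785

Erdős-Ko-Rado (1961): when n ≥ 2k, max |F| = C(n−1, k−1). The bound is attained by the star {A : i ∈ A} for any fixed i ∈ [n]. Here C(96−1, 7−1) = C(95, 6) = 869107785.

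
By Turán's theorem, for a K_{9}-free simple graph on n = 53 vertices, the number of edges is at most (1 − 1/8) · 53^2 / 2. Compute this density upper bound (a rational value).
Turán density bound = (7/8) · 53^2/2 = 19663/16 ≈ 1228.9375

Turán's theorem: ex(n, K_{r+1}) is achieved by the complete r-partite Turán graph T(n, r) with parts as balanced as possible, and is at most (1 − 1/r) · n^2/2. For r = 8, n = 53: the density bound is (7/8) · 2809/2 = 19663/16 ≈ 1228.9375. The integer-valued extremum is e(T(53, 8)) = 1228, which is strictly less than the density bound 19663/16 since 8 ∤ 53 (the parts of T(53, 8) cannot all be equal).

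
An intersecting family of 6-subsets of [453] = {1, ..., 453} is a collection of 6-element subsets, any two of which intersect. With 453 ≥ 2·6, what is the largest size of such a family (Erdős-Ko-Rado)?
max |F| = C(452, 5) = 153769640640

Erdős-Ko-Rado (1961): when n ≥ 2k, max |F| = C(n−1, k−1). The bound is attained by the star {A : i ∈ A} for any fixed i ∈ [n]. Here C(453−1, 6−1) = C(452, 5) = 153769640640.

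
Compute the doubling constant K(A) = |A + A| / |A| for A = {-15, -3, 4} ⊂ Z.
K = |A + A| / |A| = 6/3 = 2

Enumerate A + A = {a + b : a, b ∈ A}. With |A| = 3, there are |A|^2 = 9 ordered sum pairs; collecting distinct values, A + A = {-30, -18, -11, -6, 1, 8}, so |A + A| = 6. Thus K = 6/3 = 2. For comparison, the minimum possible |A + A| over all 3-element sets is 2·3 − 1 = 5 (so min K = 5/3), attained only by arithmetic progressions.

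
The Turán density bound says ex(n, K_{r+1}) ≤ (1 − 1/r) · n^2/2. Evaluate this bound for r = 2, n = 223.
Turán density bound = (1/2) · 223^2/2 = 49729/4 ≈ 12432.25

Turán's theorem: ex(n, K_{r+1}) is achieved by the complete r-partite Turán graph T(n, r) with parts as balanced as possible, and is at most (1 − 1/r) · n^2/2. For r = 2, n = 223: the density bound is (1/2) · 49729/2 = 49729/4 ≈ 12432.25. The integer-valued extremum is e(T(223, 2)) = 12432, which is strictly less than the density bound 49729/4 since 2 ∤ 223 (the parts of T(223, 2) cannot all be equal).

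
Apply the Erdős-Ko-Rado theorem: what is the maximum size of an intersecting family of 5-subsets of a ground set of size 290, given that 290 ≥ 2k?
max |F| = C(289, 4) = 284660376

The Erdős-Ko-Rado theorem states: for n ≥ 2k, an intersecting family of k-subsets of an n-element set has size at most C(n − 1, k − 1), with equality for 'star' families {A ⊆ [n] : |A| = k, i ∈ A} (fix an element i). For n = 290, k = 5: C(289, 4) = 284660376.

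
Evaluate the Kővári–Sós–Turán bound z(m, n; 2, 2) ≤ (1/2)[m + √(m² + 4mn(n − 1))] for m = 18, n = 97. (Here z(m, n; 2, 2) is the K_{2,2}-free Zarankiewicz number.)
z(18, 97; 2, 2) ≤ (1/2)[18 + √(18² + 4·18·97·96)] = (1/2)[18 + √670788] = 418.5082

Kővári–Sós–Turán: let r_1, ..., r_18 be the row sums and z = Σ r_i the total number of 1s. Each pair of columns can share at most one row with both entries 1 (else a 2×2 all-ones block appears), so Σ_i C(r_i, 2) ≤ C(97, 2) = 4656. By convexity Σ_i C(r_i, 2) ≥ 18·C(z/18, 2) = z(z − 18)/(2·18), giving z² − 18z − 18·97·96 ≤ 0 and hence z ≤ (1/2)[18 + √(324 + 4·167616)] = (1/2)[18 + √670788] ≈ (1/2)(18 + 819.0165) = 418.5082.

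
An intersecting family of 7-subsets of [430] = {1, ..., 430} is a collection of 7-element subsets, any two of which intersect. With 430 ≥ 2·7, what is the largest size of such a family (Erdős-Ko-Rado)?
max |F| = C(429, 6) = 8359125114340

Erdős-Ko-Rado (1961): when n ≥ 2k, max |F| = C(n−1, k−1). The bound is attained by the star {A : i ∈ A} for any fixed i ∈ [n]. Here C(430−1, 7−1) = C(429, 6) = 8359125114340.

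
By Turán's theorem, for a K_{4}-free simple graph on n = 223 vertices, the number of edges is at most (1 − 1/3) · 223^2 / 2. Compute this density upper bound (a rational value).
Turán density bound = (2/3) · 223^2/2 = 49729/3 ≈ 16576.3333

Turán's theorem: ex(n, K_{r+1}) is achieved by the complete r-partite Turán graph T(n, r) with parts as balanced as possible, and is at most (1 − 1/r) · n^2/2. For r = 3, n = 223: the density bound is (2/3) · 49729/2 = 49729/3 ≈ 16576.3333. The integer-valued extremum is e(T(223, 3)) = 16576, which is strictly less than the density bound 49729/3 since 3 ∤ 223 (the parts of T(223, 3) cannot all be equal).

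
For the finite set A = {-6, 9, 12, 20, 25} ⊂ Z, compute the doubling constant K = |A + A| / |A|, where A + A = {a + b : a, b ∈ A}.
K = |A + A| / |A| = 15/5 = 3

Enumerate A + A = {a + b : a, b ∈ A}. With |A| = 5, there are |A|^2 = 25 ordered sum pairs; collecting distinct values, A + A = {-12, 3, 6, 14, 18, 19, 21, 24, 29, 32, 34, 37, 40, 45, 50}, so |A + A| = 15. Thus K = 15/5 = 3. For comparison, the minimum possible |A + A| over all 5-element sets is 2·5 − 1 = 9 (so min K = 9/5), attained only by arithmetic progressions.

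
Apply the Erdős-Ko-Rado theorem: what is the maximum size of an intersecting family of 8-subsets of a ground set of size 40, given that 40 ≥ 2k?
max |F| = C(39, 7) = 15380937

The Erdős-Ko-Rado theorem states: for n ≥ 2k, an intersecting family of k-subsets of an n-element set has size at most C(n − 1, k − 1), with equality for 'star' families {A ⊆ [n] : |A| = k, i ∈ A} (fix an element i). For n = 40, k = 8: C(39, 7) = 15380937.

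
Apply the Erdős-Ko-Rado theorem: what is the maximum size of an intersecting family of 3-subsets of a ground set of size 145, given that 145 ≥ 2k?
max |F| = C(144, 2) = 10296

Erdős-Ko-Rado (1961): when n ≥ 2k, max |F| = C(n−1, k−1). The bound is attained by the star {A : i ∈ A} for any fixed i ∈ [n]. Here C(145−1, 3−1) = C(144, 2) = 10296.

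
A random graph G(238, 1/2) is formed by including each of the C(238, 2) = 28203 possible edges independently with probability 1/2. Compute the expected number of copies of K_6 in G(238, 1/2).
E[# K_6] = C(238, 6) · (1/2)^C(6, 2) = 236888757651 / 2^15 ≈ 7229271.168549

For each 6-subset S of vertices (there are C(238, 6) = 236888757651 such S), let X_S = 1 if S induces a K_6 (all C(6, 2) = 15 edges present). Then P(X_S = 1) = (1/2)^15 = 1/32768. By linearity of expectation, E[# K_6] = C(238, 6) · (1/2)^15 = 236888757651 / 32768 ≈ 7229271.168549.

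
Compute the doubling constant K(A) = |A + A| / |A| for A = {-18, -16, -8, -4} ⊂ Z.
K = |A + A| / |A| = 10/4 = 5/2

Enumerate A + A = {a + b : a, b ∈ A}. With |A| = 4, there are |A|^2 = 16 ordered sum pairs; collecting distinct values, A + A = {-36, -34, -32, -26, -24, -22, -20, -16, -12, -8}, so |A + A| = 10. Thus K = 10/4 = 5/2. For comparison, the minimum possible |A + A| over all 4-element sets is 2·4 − 1 = 7 (so min K = 7/4), attained only by arithmetic progressions.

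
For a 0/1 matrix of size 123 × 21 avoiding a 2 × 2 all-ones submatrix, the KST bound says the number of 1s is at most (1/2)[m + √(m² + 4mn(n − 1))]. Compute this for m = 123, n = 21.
z(123, 21; 2, 2) ≤ (1/2)[123 + √(123² + 4·123·21·20)] = (1/2)[123 + √221769] = 296.9618

Kővári–Sós–Turán: let r_1, ..., r_123 be the row sums and z = Σ r_i the total number of 1s. Each pair of columns can share at most one row with both entries 1 (else a 2×2 all-ones block appears), so Σ_i C(r_i, 2) ≤ C(21, 2) = 210. By convexity Σ_i C(r_i, 2) ≥ 123·C(z/123, 2) = z(z − 123)/(2·123), giving z² − 123z − 123·21·20 ≤ 0 and hence z ≤ (1/2)[123 + √(15129 + 4·51660)] = (1/2)[123 + √221769] ≈ (1/2)(123 + 470.9236) = 296.9618.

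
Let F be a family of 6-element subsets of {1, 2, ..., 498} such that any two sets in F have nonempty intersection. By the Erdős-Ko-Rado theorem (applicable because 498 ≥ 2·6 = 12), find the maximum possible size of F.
max |F| = C(497, 5) = 247648605204

The Erdős-Ko-Rado theorem states: for n ≥ 2k, an intersecting family of k-subsets of an n-element set has size at most C(n − 1, k − 1), with equality for 'star' families {A ⊆ [n] : |A| = k, i ∈ A} (fix an element i). For n = 498, k = 6: C(497, 5) = 247648605204.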